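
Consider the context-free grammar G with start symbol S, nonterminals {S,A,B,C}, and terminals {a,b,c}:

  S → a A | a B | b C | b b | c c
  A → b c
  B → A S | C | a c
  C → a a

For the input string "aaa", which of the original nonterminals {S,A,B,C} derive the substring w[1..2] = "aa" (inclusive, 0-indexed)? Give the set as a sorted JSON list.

CNF form of G:
  S -> T0 C | T0 T0 | T1 T1 | T2 A | T2 B
  A -> T0 T1
  B -> A S | T2 T1 | T2 T2
  C -> T2 T2
  T0 -> b
  T1 -> c
  T2 -> a

CYK fill (cells [i..j] with 1 ≤ i ≤ j ≤ 2 only):
  [1..1]={T2}  "a"  orig:{}
  [2..2]={T2}  "a"  orig:{}
  [1..2]={B,C}  "aa"

Original NTs in T[1,2] deriving "aa": ["B", "C"]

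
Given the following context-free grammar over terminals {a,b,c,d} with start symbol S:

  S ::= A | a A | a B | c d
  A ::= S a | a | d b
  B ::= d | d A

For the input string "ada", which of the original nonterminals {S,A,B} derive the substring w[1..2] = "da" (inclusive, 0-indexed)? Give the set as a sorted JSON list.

CNF form of G:
  S -> S T0 | T0 A | T0 B | T1 T2 | T3 T1 | a
  A -> S T0 | T1 T2 | a
  B -> T1 A | d
  T0 -> a
  T1 -> d
  T2 -> b
  T3 -> c

CYK fill — only the sub-triangle for w[1..2]:
  cell(1,1) d: {B,T1}  orig:{B}
  cell(2,2) a: {A,S,T0}  orig:{A,S}
  cell(1,2) da: {B}

Original NTs in T[1,2] deriving "da": ["B"]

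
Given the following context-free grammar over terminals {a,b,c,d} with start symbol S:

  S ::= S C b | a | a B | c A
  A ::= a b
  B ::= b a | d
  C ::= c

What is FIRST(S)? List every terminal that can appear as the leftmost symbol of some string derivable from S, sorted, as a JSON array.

FIRST sets, iterate to fixpoint:
iter 1:
  A via A→a b: +{a}
  B via B→b a: +{b}
  B via B→d: +{d}
  C via C→c: +{c}
  S via S→a: +{a}
  S via S→c A: +{c}
  S: {a,c}  A: {a}  B: {b,d}  C: {c}
iter 2: done
  S: {a,c}  A: {a}  B: {b,d}  C: {c}

FIRST(S) = ["a", "c"]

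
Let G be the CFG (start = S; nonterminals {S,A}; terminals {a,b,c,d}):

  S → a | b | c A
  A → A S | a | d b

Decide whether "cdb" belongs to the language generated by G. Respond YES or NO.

Convert to CNF:
  S -> T2 A | a | b
  A -> A S | T0 T1 | a
  T0 -> d
  T1 -> b
  T2 -> c

CYK table (by increasing span):
  [0..0]={T2}  "c"  orig:{}
  [1..1]={T0}  "d"  orig:{}
  [2..2]={S,T1}  "b"  orig:{S}
  [0..1]=∅  "cd"
  [1..2]={A}  "db"
  [0..2]={S}  "cdb"

S ∈ T[0,2] ⇒ YES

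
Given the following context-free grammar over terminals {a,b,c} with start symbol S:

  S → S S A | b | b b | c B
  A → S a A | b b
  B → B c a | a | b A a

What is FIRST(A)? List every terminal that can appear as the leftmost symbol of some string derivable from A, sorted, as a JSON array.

FIRST iteration:
iter 1:
  A via A→b b: +{b}
  B via B→a: +{a}
  B via B→b A a: +{b}
  S via S→b: +{b}
  S via S→c B: +{c}
  FIRST[S]={b,c}  FIRST[A]={b}  FIRST[B]={a,b}
iter 2:
  A via A→S a A: +{c}
  FIRST[S]={b,c}  FIRST[A]={b,c}  FIRST[B]={a,b}
iter 3: (no change)
  FIRST[S]={b,c}  FIRST[A]={b,c}  FIRST[B]={a,b}

FIRST(A) = ["b", "c"]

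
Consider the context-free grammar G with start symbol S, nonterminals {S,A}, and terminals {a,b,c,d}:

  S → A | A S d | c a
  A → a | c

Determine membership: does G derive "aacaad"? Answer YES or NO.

Convert to CNF:
  S -> A X3 | T1 T2 | a | c
  A -> a | c
  T0 -> d
  T1 -> c
  T2 -> a
  X3 -> S T0

CYK fill:
  cell(0,0) a: {A,S,T2}  orig:{A,S}
  cell(1,1) a: {A,S,T2}  orig:{A,S}
  cell(2,2) c: {A,S,T1}  orig:{A,S}
  cell(3,3) a: {A,S,T2}  orig:{A,S}
  cell(4,4) a: {A,S,T2}  orig:{A,S}
  cell(5,5) d: {T0}  orig:{}
  cell(0,1) aa: ∅
  cell(1,2) ac: ∅
  cell(2,3) ca: {S}
  cell(3,4) aa: ∅
  cell(4,5) ad: {X3}  orig:{}
  cell(0,2) aac: ∅
  cell(1,3) aca: ∅
  cell(2,4) caa: ∅
  cell(3,5) aad: {S}
  cell(0,3) aaca: ∅
  cell(1,4) acaa: ∅
  cell(2,5) caad: ∅
  cell(0,4) aacaa: ∅
  cell(1,5) acaad: ∅
  cell(0,5) aacaad: ∅

S ∉ T[0,5] ⇒ NO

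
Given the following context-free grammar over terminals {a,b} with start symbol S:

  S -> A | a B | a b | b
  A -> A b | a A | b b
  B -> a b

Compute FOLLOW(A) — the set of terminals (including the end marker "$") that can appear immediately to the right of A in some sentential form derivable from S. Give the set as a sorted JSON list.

Compute FIRST by fixpoint:
round 1:
  A via A→a A: +{a}
  A via A→b b: +{b}
  B via B→a b: +{a}
  S via S→A: +{a,b}
  FIRST(S)={a,b}  FIRST(A)={a,b}  FIRST(B)={a}
round 2: done
  FIRST(S)={a,b}  FIRST(A)={a,b}  FIRST(B)={a}

FOLLOW iteration:
seed FOLLOW(S) with $
[1]
  A→A b: FOLLOW(A) ⊇ FIRST(b) = {b}; new: +{b}
  S→A: FOLLOW(A) ⊇ FOLLOW(S) ⊇ {$}; new: +{$}
  S→a B: FOLLOW(B) ⊇ FOLLOW(S) ⊇ {$}; new: +{$}
  S: {$}  A: {$,b}  B: {$}
[2] done
  S: {$}  A: {$,b}  B: {$}

FOLLOW(A) = ["$", "b"]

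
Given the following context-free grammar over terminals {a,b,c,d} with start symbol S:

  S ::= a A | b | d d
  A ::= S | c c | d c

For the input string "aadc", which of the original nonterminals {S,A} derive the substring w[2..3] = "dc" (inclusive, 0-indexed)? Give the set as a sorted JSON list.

Convert to CNF:
  S -> T0 A | T2 T2 | b
  A -> T0 A | T1 T1 | T2 T1 | T2 T2 | b
  T0 -> a
  T1 -> c
  T2 -> d

Fill CYK table bottom-up — only the sub-triangle for w[2..3]:
  T[2,2] 'd' = {T2}  orig:{}
  T[3,3] 'c' = {T1}  orig:{}
  T[2,3] 'dc' = {A}

Original NTs in T[2,3] deriving "dc": ["A"]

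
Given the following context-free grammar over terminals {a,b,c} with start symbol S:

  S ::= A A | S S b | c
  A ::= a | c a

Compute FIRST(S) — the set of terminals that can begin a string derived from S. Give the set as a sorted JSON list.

FIRST iteration:
[1]
  A via A→a: +{a}
  A via A→c a: +{c}
  S via S→A A: +{a,c}
  FIRST(S)={a,c}  FIRST(A)={a,c}
[2] (no change)
  FIRST(S)={a,c}  FIRST(A)={a,c}

FIRST(S) = ["a", "c"]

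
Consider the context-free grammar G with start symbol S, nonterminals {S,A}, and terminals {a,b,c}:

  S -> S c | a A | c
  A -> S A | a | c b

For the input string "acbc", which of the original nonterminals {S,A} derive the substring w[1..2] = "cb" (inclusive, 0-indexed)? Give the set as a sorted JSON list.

Convert to CNF:
  S -> S T0 | T2 A | c
  A -> S A | T0 T1 | a
  T0 -> c
  T1 -> b
  T2 -> a

CYK table (by increasing span) (cells [i..j] with 1 ≤ i ≤ j ≤ 2 only):
  [1..1]={S,T0}  "c"  orig:{S}
  [2..2]={T1}  "b"  orig:{}
  [1..2]={A}  "cb"

Original NTs in T[1,2] deriving "cb": ["A"]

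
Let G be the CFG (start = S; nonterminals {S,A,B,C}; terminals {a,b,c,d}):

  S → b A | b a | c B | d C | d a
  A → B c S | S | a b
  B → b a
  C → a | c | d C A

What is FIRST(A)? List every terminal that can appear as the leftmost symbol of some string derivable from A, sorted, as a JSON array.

FIRST sets, iterate to fixpoint:
pass 1:
  A via A→a b: +{a}
  B via B→b a: +{b}
  C via C→a: +{a}
  C via C→c: +{c}
  C via C→d C A: +{d}
  S via S→b A: +{b}
  S via S→c B: +{c}
  S via S→d C: +{d}
  FIRST[S]={b,c,d}  FIRST[A]={a}  FIRST[B]={b}  FIRST[C]={a,c,d}
pass 2:
  A via A→B c S: +{b}
  A via A→S: +{c,d}
  FIRST[S]={b,c,d}  FIRST[A]={a,b,c,d}  FIRST[B]={b}  FIRST[C]={a,c,d}
pass 3: (no change)
  FIRST[S]={b,c,d}  FIRST[A]={a,b,c,d}  FIRST[B]={b}  FIRST[C]={a,c,d}

FIRST(A) = ["a", "b", "c", "d"]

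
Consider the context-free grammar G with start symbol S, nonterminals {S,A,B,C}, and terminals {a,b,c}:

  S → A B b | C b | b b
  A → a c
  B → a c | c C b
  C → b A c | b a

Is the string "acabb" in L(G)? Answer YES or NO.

CNF form of G:
  S -> A X5 | C T2 | T2 T2
  A -> T0 T1
  B -> T0 T1 | T1 X3
  C -> T2 T0 | T2 X4
  T0 -> a
  T1 -> c
  T2 -> b
  X3 -> C T2
  X4 -> A T1
  X5 -> B T2

Fill CYK table bottom-up:
  cell(0,0) a: {T0}  orig:{}
  cell(1,1) c: {T1}  orig:{}
  cell(2,2) a: {T0}  orig:{}
  cell(3,3) b: {T2}  orig:{}
  cell(4,4) b: {T2}  orig:{}
  cell(0,1) ac: {A,B}
  cell(1,2) ca: ∅
  cell(2,3) ab: ∅
  cell(3,4) bb: {S}
  cell(0,2) aca: ∅
  cell(1,3) cab: ∅
  cell(2,4) abb: ∅
  cell(0,3) acab: ∅
  cell(1,4) cabb: ∅
  cell(0,4) acabb: ∅

S ∉ T[0,4] ⇒ NO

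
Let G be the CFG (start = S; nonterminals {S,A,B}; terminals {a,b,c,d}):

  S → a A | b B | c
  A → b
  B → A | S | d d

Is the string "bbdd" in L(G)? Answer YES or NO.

CNF form of G:
  S -> T0 A | T1 B | c
  A -> b
  B -> T0 A | T1 B | T2 T2 | b | c
  T0 -> a
  T1 -> b
  T2 -> d

CYK table (by increasing span):
  [0..0]={A,B,T1}  "b"  orig:{A,B}
  [1..1]={A,B,T1}  "b"  orig:{A,B}
  [2..2]={T2}  "d"  orig:{}
  [3..3]={T2}  "d"  orig:{}
  [0..1]={B,S}  "bb"
  [1..2]=∅  "bd"
  [2..3]={B}  "dd"
  [0..2]=∅  "bbd"
  [1..3]={B,S}  "bdd"
  [0..3]={B,S}  "bbdd"

S ∈ T[0,3] ⇒ YES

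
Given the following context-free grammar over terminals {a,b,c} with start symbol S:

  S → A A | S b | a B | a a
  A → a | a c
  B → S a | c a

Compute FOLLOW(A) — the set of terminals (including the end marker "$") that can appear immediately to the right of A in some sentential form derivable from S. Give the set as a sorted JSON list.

FIRST iteration:
pass 1:
  A via A→a: +{a}
  B via B→c a: +{c}
  S via S→A A: +{a}
  FIRST[S]={a}  FIRST[A]={a}  FIRST[B]={c}
pass 2:
  B via B→S a: +{a}
  FIRST[S]={a}  FIRST[A]={a}  FIRST[B]={a,c}
pass 3: (stable)
  FIRST[S]={a}  FIRST[A]={a}  FIRST[B]={a,c}

Compute FOLLOW by fixpoint:
seed FOLLOW(S) with $
pass 1:
  B→S a: FOLLOW(S) ⊇ FIRST(a) = {a}; new: +{a}
  S→A A: FOLLOW(A) ⊇ FIRST(A) = {a}; new: +{a}
  S→A A: FOLLOW(A) ⊇ FOLLOW(S) ⊇ {$,a}; new: +{$}
  S→S b: FOLLOW(S) ⊇ FIRST(b) = {b}; new: +{b}
  S→a B: FOLLOW(B) ⊇ FOLLOW(S) ⊇ {$,a,b}; new: +{$,a,b}
  S: {$,a,b}  A: {$,a}  B: {$,a,b}
pass 2:
  S→A A: FOLLOW(A) ⊇ FOLLOW(S) ⊇ {$,a,b}; new: +{b}
  S: {$,a,b}  A: {$,a,b}  B: {$,a,b}
pass 3: (no change)
  S: {$,a,b}  A: {$,a,b}  B: {$,a,b}

FOLLOW(A) = ["$", "a", "b"]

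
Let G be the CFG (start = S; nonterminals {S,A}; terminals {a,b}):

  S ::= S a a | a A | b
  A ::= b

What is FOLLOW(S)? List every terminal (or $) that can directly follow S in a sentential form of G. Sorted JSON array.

FIRST iteration:
[1]
  A via A→b: +{b}
  S via S→a A: +{a}
  S via S→b: +{b}
  FIRST[S]={a,b}  FIRST[A]={b}
[2] done
  FIRST[S]={a,b}  FIRST[A]={b}

Compute FOLLOW by fixpoint:
seed FOLLOW(S) with $
pass 1:
  S→S a a: FOLLOW(S) ⊇ FIRST(a) = {a}; new: +{a}
  S→a A: FOLLOW(A) ⊇ FOLLOW(S) ⊇ {$,a}; new: +{$,a}
  FOLLOW(S)={$,a}  FOLLOW(A)={$,a}
pass 2: (stable)
  FOLLOW(S)={$,a}  FOLLOW(A)={$,a}

FOLLOW(S) = ["$", "a"]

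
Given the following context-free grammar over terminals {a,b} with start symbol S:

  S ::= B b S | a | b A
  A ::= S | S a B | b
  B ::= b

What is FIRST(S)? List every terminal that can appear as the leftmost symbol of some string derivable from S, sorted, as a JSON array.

Compute FIRST by fixpoint:
round 1:
  A via A→b: +{b}
  B via B→b: +{b}
  S via S→B b S: +{b}
  S via S→a: +{a}
  FIRST[S]={a,b}  FIRST[A]={b}  FIRST[B]={b}
round 2:
  A via A→S: +{a}
  FIRST[S]={a,b}  FIRST[A]={a,b}  FIRST[B]={b}
round 3: — fixpoint
  FIRST[S]={a,b}  FIRST[A]={a,b}  FIRST[B]={b}

FIRST(S) = ["a", "b"]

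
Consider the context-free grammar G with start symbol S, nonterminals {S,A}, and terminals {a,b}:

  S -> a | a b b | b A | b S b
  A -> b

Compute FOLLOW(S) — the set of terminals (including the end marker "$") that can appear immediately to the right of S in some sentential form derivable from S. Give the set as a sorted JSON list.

FIRST sets, iterate to fixpoint:
[1]
  A via A→b: +{b}
  S via S→a: +{a}
  S via S→b A: +{b}
  FIRST[S]={a,b}  FIRST[A]={b}
[2] — fixpoint
  FIRST[S]={a,b}  FIRST[A]={b}

FOLLOW sets:
seed FOLLOW(S) with $
pass 1:
  S→b A: FOLLOW(A) ⊇ FOLLOW(S) ⊇ {$}; new: +{$}
  S→b S b: FOLLOW(S) ⊇ FIRST(b) = {b}; new: +{b}
  S: {$,b}  A: {$}
pass 2:
  S→b A: FOLLOW(A) ⊇ FOLLOW(S) ⊇ {$,b}; new: +{b}
  S: {$,b}  A: {$,b}
pass 3: — fixpoint
  S: {$,b}  A: {$,b}

FOLLOW(S) = ["$", "b"]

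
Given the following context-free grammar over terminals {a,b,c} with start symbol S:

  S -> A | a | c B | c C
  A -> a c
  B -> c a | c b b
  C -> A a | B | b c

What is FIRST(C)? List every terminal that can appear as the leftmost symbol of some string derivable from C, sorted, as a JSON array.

FIRST iteration:
iter 1:
  A via A→a c: +{a}
  B via B→c a: +{c}
  C via C→A a: +{a}
  C via C→B: +{c}
  C via C→b c: +{b}
  S via S→A: +{a}
  S via S→c B: +{c}
  FIRST(S)={a,c}  FIRST(A)={a}  FIRST(B)={c}  FIRST(C)={a,b,c}
iter 2: done
  FIRST(S)={a,c}  FIRST(A)={a}  FIRST(B)={c}  FIRST(C)={a,b,c}

FIRST(C) = ["a", "b", "c"]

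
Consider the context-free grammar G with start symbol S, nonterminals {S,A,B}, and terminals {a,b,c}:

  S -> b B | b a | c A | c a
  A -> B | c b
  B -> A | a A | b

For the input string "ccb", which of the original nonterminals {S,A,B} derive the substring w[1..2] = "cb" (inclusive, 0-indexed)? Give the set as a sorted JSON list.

Convert to CNF:
  S -> T1 A | T1 T0 | T2 B | T2 T0
  A -> T0 A | T1 T2 | b
  B -> T0 A | T1 T2 | b
  T0 -> a
  T1 -> c
  T2 -> b

CYK table (by increasing span) — only the sub-triangle for w[1..2]:
  T[1,1] 'c' = {T1}  orig:{}
  T[2,2] 'b' = {A,B,T2}  orig:{A,B}
  T[1,2] 'cb' = {A,B,S}

Original NTs in T[1,2] deriving "cb": ["A", "B", "S"]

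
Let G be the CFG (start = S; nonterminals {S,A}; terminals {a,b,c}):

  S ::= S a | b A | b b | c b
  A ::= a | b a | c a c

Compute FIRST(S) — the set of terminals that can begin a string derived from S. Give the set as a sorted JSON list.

FIRST sets, iterate to fixpoint:
round 1:
  A via A→a: +{a}
  A via A→b a: +{b}
  A via A→c a c: +{c}
  S via S→b A: +{b}
  S via S→c b: +{c}
  S: {b,c}  A: {a,b,c}
round 2: done
  S: {b,c}  A: {a,b,c}

FIRST(S) = ["b", "c"]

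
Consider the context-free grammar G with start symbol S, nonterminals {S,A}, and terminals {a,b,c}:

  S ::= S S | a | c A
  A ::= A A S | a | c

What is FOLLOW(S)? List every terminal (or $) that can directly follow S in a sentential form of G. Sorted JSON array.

Compute FIRST by fixpoint:
pass 1:
  A via A→a: +{a}
  A via A→c: +{c}
  S via S→a: +{a}
  S via S→c A: +{c}
  FIRST[S]={a,c}  FIRST[A]={a,c}
pass 2: done
  FIRST[S]={a,c}  FIRST[A]={a,c}

FOLLOW sets:
initialize: $ ∈ FOLLOW(S)
pass 1:
  A→A A S: FOLLOW(A) ⊇ FIRST(A) = {a,c}; new: +{a,c}
  A→A A S: FOLLOW(S) ⊇ FOLLOW(A) ⊇ {a,c}; new: +{a,c}
  S→c A: FOLLOW(A) ⊇ FOLLOW(S) ⊇ {$,a,c}; new: +{$}
  FOLLOW[S]={$,a,c}  FOLLOW[A]={$,a,c}
pass 2: (no change)
  FOLLOW[S]={$,a,c}  FOLLOW[A]={$,a,c}

FOLLOW(S) = ["$", "a", "c"]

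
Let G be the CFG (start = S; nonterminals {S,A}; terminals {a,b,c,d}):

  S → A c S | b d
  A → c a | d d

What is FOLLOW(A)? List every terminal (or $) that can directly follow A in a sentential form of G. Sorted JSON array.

FIRST sets, iterate to fixpoint:
[1]
  A via A→c a: +{c}
  A via A→d d: +{d}
  S via S→A c S: +{c,d}
  S via S→b d: +{b}
  FIRST[S]={b,c,d}  FIRST[A]={c,d}
[2] (stable)
  FIRST[S]={b,c,d}  FIRST[A]={c,d}

Compute FOLLOW by fixpoint:
initialize: $ ∈ FOLLOW(S)
pass 1:
  S→A c S: FOLLOW(A) ⊇ FIRST(c) = {c}; new: +{c}
  S: {$}  A: {c}
pass 2: (stable)
  S: {$}  A: {c}

FOLLOW(A) = ["c"]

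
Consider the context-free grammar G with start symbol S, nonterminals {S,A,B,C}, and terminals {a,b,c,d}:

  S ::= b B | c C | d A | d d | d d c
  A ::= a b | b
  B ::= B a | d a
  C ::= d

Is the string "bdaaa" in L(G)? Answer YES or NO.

CNF form of G:
  S -> T1 B | T2 A | T2 T2 | T2 X4 | T3 C
  A -> T0 T1 | b
  B -> B T0 | T2 T0
  C -> d
  T0 -> a
  T1 -> b
  T2 -> d
  T3 -> c
  X4 -> T2 T3

CYK fill:
  T[0,0] 'b' = {A,T1}  orig:{A}
  T[1,1] 'd' = {C,T2}  orig:{C}
  T[2,2] 'a' = {T0}  orig:{}
  T[3,3] 'a' = {T0}  orig:{}
  T[4,4] 'a' = {T0}  orig:{}
  T[0,1] 'bd' = ∅
  T[1,2] 'da' = {B}
  T[2,3] 'aa' = ∅
  T[3,4] 'aa' = ∅
  T[0,2] 'bda' = {S}
  T[1,3] 'daa' = {B}
  T[2,4] 'aaa' = ∅
  T[0,3] 'bdaa' = {S}
  T[1,4] 'daaa' = {B}
  T[0,4] 'bdaaa' = {S}

S ∈ T[0,4] ⇒ YES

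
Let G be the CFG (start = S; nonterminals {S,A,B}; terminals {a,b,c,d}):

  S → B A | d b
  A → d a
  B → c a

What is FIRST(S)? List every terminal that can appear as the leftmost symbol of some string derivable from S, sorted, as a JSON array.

FIRST sets, iterate to fixpoint:
round 1:
  A via A→d a: +{d}
  B via B→c a: +{c}
  S via S→B A: +{c}
  S via S→d b: +{d}
  FIRST(S)={c,d}  FIRST(A)={d}  FIRST(B)={c}
round 2: (stable)
  FIRST(S)={c,d}  FIRST(A)={d}  FIRST(B)={c}

FIRST(S) = ["c", "d"]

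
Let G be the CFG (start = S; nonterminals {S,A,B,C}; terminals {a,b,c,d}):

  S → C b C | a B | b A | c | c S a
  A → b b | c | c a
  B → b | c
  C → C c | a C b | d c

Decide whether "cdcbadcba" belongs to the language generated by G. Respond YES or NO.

Convert to CNF:
  S -> C X5 | T0 A | T1 X6 | T2 B | c
  A -> T0 T0 | T1 T2 | c
  B -> b | c
  C -> C T1 | T2 X4 | T3 T1
  T0 -> b
  T1 -> c
  T2 -> a
  T3 -> d
  X4 -> C T0
  X5 -> T0 C
  X6 -> S T2

CYK fill:
  T[0,0] 'c' = {A,B,S,T1}  orig:{A,B,S}
  T[1,1] 'd' = {T3}  orig:{}
  T[2,2] 'c' = {A,B,S,T1}  orig:{A,B,S}
  T[3,3] 'b' = {B,T0}  orig:{B}
  T[4,4] 'a' = {T2}  orig:{}
  T[5,5] 'd' = {T3}  orig:{}
  T[6,6] 'c' = {A,B,S,T1}  orig:{A,B,S}
  T[7,7] 'b' = {B,T0}  orig:{B}
  T[8,8] 'a' = {T2}  orig:{}
  T[0,1] 'cd' = ∅
  T[1,2] 'dc' = {C}
  T[2,3] 'cb' = ∅
  T[3,4] 'ba' = ∅
  T[4,5] 'ad' = ∅
  T[5,6] 'dc' = {C}
  T[6,7] 'cb' = ∅
  T[7,8] 'ba' = ∅
  T[0,2] 'cdc' = ∅
  T[1,3] 'dcb' = {X4}  orig:{}
  T[2,4] 'cba' = ∅
  T[3,5] 'bad' = ∅
  T[4,6] 'adc' = ∅
  T[5,7] 'dcb' = {X4}  orig:{}
  T[6,8] 'cba' = ∅
  T[0,3] 'cdcb' = ∅
  T[1,4] 'dcba' = ∅
  T[2,5] 'cbad' = ∅
  T[3,6] 'badc' = ∅
  T[4,7] 'adcb' = {C}
  T[5,8] 'dcba' = ∅
  T[0,4] 'cdcba' = ∅
  T[1,5] 'dcbad' = ∅
  T[2,6] 'cbadc' = ∅
  T[3,7] 'badcb' = {X5}  orig:{}
  T[4,8] 'adcba' = ∅
  T[0,5] 'cdcbad' = ∅
  T[1,6] 'dcbadc' = ∅
  T[2,7] 'cbadcb' = ∅
  T[3,8] 'badcba' = ∅
  T[0,6] 'cdcbadc' = ∅
  T[1,7] 'dcbadcb' = {S}
  T[2,8] 'cbadcba' = ∅
  T[0,7] 'cdcbadcb' = ∅
  T[1,8] 'dcbadcba' = {X6}  orig:{}
  T[0,8] 'cdcbadcba' = {S}

S ∈ T[0,8] ⇒ YES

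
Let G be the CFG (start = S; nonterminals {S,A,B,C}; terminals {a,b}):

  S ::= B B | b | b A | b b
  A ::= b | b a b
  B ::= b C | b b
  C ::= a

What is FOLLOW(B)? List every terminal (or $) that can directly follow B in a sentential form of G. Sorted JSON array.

FIRST iteration:
round 1:
  A via A→b: +{b}
  B via B→b C: +{b}
  C via C→a: +{a}
  S via S→B B: +{b}
  S: {b}  A: {b}  B: {b}  C: {a}
round 2: — fixpoint
  S: {b}  A: {b}  B: {b}  C: {a}

FOLLOW sets:
seed FOLLOW(S) with $
pass 1:
  S→B B: FOLLOW(B) ⊇ FIRST(B) = {b}; new: +{b}
  S→B B: FOLLOW(B) ⊇ FOLLOW(S) ⊇ {$}; new: +{$}
  S→b A: FOLLOW(A) ⊇ FOLLOW(S) ⊇ {$}; new: +{$}
  FOLLOW[S]={$}  FOLLOW[A]={$}  FOLLOW[B]={$,b}  FOLLOW[C]={}
pass 2:
  B→b C: FOLLOW(C) ⊇ FOLLOW(B) ⊇ {$,b}; new: +{$,b}
  FOLLOW[S]={$}  FOLLOW[A]={$}  FOLLOW[B]={$,b}  FOLLOW[C]={$,b}
pass 3: (no change)
  FOLLOW[S]={$}  FOLLOW[A]={$}  FOLLOW[B]={$,b}  FOLLOW[C]={$,b}

FOLLOW(B) = ["$", "b"]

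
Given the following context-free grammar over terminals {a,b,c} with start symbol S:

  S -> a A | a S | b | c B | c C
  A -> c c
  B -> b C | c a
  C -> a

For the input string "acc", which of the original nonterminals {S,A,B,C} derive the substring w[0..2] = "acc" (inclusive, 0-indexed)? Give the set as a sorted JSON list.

CNF form of G:
  S -> T0 B | T0 C | T2 A | T2 S | b
  A -> T0 T0
  B -> T0 T2 | T1 C
  C -> a
  T0 -> c
  T1 -> b
  T2 -> a

Fill CYK table bottom-up — only the sub-triangle for w[0..2]:
  cell(0,0) a: {C,T2}  orig:{C}
  cell(1,1) c: {T0}  orig:{}
  cell(2,2) c: {T0}  orig:{}
  cell(0,1) ac: ∅
  cell(1,2) cc: {A}
  cell(0,2) acc: {S}

Original NTs in T[0,2] deriving "acc": ["S"]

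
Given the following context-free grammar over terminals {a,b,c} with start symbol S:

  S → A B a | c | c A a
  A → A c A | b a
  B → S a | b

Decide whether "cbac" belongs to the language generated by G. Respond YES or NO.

Convert to CNF:
  S -> A X4 | T0 X5 | c
  A -> A X3 | T1 T2
  B -> S T2 | b
  T0 -> c
  T1 -> b
  T2 -> a
  X3 -> T0 A
  X4 -> B T2
  X5 -> A T2

Fill CYK table bottom-up:
  [0..0]={S,T0}  "c"  orig:{S}
  [1..1]={B,T1}  "b"  orig:{B}
  [2..2]={T2}  "a"  orig:{}
  [3..3]={S,T0}  "c"  orig:{S}
  [0..1]=∅  "cb"
  [1..2]={A,X4}  "ba"  orig:{A}
  [2..3]=∅  "ac"
  [0..2]={X3}  "cba"  orig:{}
  [1..3]=∅  "bac"
  [0..3]=∅  "cbac"

S ∉ T[0,3] ⇒ NO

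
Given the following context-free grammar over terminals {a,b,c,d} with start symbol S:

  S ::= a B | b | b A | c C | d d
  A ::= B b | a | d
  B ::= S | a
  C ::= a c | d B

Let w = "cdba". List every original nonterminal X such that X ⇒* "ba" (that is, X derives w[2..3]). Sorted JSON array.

CNF form of G:
  S -> T0 A | T1 B | T2 C | T3 T3 | b
  A -> B T0 | a | d
  B -> T0 A | T1 B | T2 C | T3 T3 | a | b
  C -> T1 T2 | T3 B
  T0 -> b
  T1 -> a
  T2 -> c
  T3 -> d

Fill CYK table bottom-up, restricted to cells inside w[2..3]:
  cell(2,2) b: {B,S,T0}  orig:{B,S}
  cell(3,3) a: {A,B,T1}  orig:{A,B}
  cell(2,3) ba: {B,S}

Original NTs in T[2,3] deriving "ba": ["B", "S"]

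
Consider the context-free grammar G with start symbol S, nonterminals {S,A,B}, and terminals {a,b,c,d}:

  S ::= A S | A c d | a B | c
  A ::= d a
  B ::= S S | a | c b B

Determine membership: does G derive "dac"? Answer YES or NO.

CNF form of G:
  S -> A S | A X5 | T1 B | c
  A -> T0 T1
  B -> S S | T2 X4 | a
  T0 -> d
  T1 -> a
  T2 -> c
  T3 -> b
  X4 -> T3 B
  X5 -> T2 T0

Fill CYK table bottom-up:
  [0..0]={T0}  "d"  orig:{}
  [1..1]={B,T1}  "a"  orig:{B}
  [2..2]={S,T2}  "c"  orig:{S}
  [0..1]={A}  "da"
  [1..2]=∅  "ac"
  [0..2]={S}  "dac"

S ∈ T[0,2] ⇒ YES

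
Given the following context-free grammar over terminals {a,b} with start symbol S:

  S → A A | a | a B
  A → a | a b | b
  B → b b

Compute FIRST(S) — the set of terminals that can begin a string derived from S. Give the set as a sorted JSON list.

Compute FIRST by fixpoint:
round 1:
  A via A→a: +{a}
  A via A→b: +{b}
  B via B→b b: +{b}
  S via S→A A: +{a,b}
  S: {a,b}  A: {a,b}  B: {b}
round 2: done
  S: {a,b}  A: {a,b}  B: {b}

FIRST(S) = ["a", "b"]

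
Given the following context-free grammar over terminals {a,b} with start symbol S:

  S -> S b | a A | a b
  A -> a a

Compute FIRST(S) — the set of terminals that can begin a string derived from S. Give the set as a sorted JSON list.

Compute FIRST by fixpoint:
iter 1:
  A via A→a a: +{a}
  S via S→a A: +{a}
  S: {a}  A: {a}
iter 2: done
  S: {a}  A: {a}

FIRST(S) = ["a"]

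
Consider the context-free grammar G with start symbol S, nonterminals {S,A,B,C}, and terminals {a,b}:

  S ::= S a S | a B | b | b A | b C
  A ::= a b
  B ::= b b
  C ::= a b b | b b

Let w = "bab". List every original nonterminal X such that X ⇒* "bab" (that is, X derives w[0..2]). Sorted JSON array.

CNF form of G:
  S -> S X3 | T0 B | T1 A | T1 C | b
  A -> T0 T1
  B -> T1 T1
  C -> T0 X2 | T1 T1
  T0 -> a
  T1 -> b
  X2 -> T1 T1
  X3 -> T0 S

CYK fill, restricted to cells inside w[0..2]:
  cell(0,0) b: {S,T1}  orig:{S}
  cell(1,1) a: {T0}  orig:{}
  cell(2,2) b: {S,T1}  orig:{S}
  cell(0,1) ba: ∅
  cell(1,2) ab: {A,X3}  orig:{A}
  cell(0,2) bab: {S}

Original NTs in T[0,2] deriving "bab": ["S"]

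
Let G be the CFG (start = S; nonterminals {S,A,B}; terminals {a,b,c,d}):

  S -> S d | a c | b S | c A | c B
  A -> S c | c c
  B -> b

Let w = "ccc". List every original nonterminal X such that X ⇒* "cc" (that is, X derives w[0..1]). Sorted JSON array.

CNF form of G:
  S -> S T1 | T0 A | T0 B | T2 T0 | T3 S
  A -> S T0 | T0 T0
  B -> b
  T0 -> c
  T1 -> d
  T2 -> a
  T3 -> b

CYK table (by increasing span) — only the sub-triangle for w[0..1]:
  cell(0,0) c: {T0}  orig:{}
  cell(1,1) c: {T0}  orig:{}
  cell(0,1) cc: {A}

Original NTs in T[0,1] deriving "cc": ["A"]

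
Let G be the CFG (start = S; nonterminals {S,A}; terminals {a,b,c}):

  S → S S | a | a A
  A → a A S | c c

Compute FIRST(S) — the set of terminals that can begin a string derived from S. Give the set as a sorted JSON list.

Compute FIRST by fixpoint:
[1]
  A via A→a A S: +{a}
  A via A→c c: +{c}
  S via S→a: +{a}
  S: {a}  A: {a,c}
[2] (stable)
  S: {a}  A: {a,c}

FIRST(S) = ["a"]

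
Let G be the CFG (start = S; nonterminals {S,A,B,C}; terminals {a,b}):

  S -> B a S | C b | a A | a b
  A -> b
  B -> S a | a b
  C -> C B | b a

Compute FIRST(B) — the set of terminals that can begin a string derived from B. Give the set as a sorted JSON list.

FIRST sets, iterate to fixpoint:
round 1:
  A via A→b: +{b}
  B via B→a b: +{a}
  C via C→b a: +{b}
  S via S→B a S: +{a}
  S via S→C b: +{b}
  S: {a,b}  A: {b}  B: {a}  C: {b}
round 2:
  B via B→S a: +{b}
  S: {a,b}  A: {b}  B: {a,b}  C: {b}
round 3: (no change)
  S: {a,b}  A: {b}  B: {a,b}  C: {b}

FIRST(B) = ["a", "b"]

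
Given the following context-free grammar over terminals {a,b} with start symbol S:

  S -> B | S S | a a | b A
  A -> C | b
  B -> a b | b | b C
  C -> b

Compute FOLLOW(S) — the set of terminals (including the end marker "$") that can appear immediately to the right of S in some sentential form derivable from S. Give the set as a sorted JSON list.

FIRST iteration:
[1]
  A via A→b: +{b}
  B via B→a b: +{a}
  B via B→b: +{b}
  C via C→b: +{b}
  S via S→B: +{a,b}
  S: {a,b}  A: {b}  B: {a,b}  C: {b}
[2] done
  S: {a,b}  A: {b}  B: {a,b}  C: {b}

FOLLOW iteration:
FOLLOW(S) := {$}
pass 1:
  S→B: FOLLOW(B) ⊇ FOLLOW(S) ⊇ {$}; new: +{$}
  S→S S: FOLLOW(S) ⊇ FIRST(S) = {a,b}; new: +{a,b}
  S→b A: FOLLOW(A) ⊇ FOLLOW(S) ⊇ {$,a,b}; new: +{$,a,b}
  FOLLOW[S]={$,a,b}  FOLLOW[A]={$,a,b}  FOLLOW[B]={$}  FOLLOW[C]={}
pass 2:
  A→C: FOLLOW(C) ⊇ FOLLOW(A) ⊇ {$,a,b}; new: +{$,a,b}
  S→B: FOLLOW(B) ⊇ FOLLOW(S) ⊇ {$,a,b}; new: +{a,b}
  FOLLOW[S]={$,a,b}  FOLLOW[A]={$,a,b}  FOLLOW[B]={$,a,b}  FOLLOW[C]={$,a,b}
pass 3: — fixpoint
  FOLLOW[S]={$,a,b}  FOLLOW[A]={$,a,b}  FOLLOW[B]={$,a,b}  FOLLOW[C]={$,a,b}

FOLLOW(S) = ["$", "a", "b"]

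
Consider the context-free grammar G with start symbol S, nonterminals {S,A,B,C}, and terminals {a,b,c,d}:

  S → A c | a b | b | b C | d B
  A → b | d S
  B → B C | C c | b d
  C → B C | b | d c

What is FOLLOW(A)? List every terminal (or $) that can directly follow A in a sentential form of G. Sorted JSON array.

FIRST sets, iterate to fixpoint:
round 1:
  A via A→b: +{b}
  A via A→d S: +{d}
  B via B→b d: +{b}
  C via C→B C: +{b}
  C via C→d c: +{d}
  S via S→A c: +{b,d}
  S via S→a b: +{a}
  FIRST[S]={a,b,d}  FIRST[A]={b,d}  FIRST[B]={b}  FIRST[C]={b,d}
round 2:
  B via B→C c: +{d}
  FIRST[S]={a,b,d}  FIRST[A]={b,d}  FIRST[B]={b,d}  FIRST[C]={b,d}
round 3: done
  FIRST[S]={a,b,d}  FIRST[A]={b,d}  FIRST[B]={b,d}  FIRST[C]={b,d}

Compute FOLLOW by fixpoint:
seed FOLLOW(S) with $
iter 1:
  B→B C: FOLLOW(B) ⊇ FIRST(C) = {b,d}; new: +{b,d}
  B→B C: FOLLOW(C) ⊇ FOLLOW(B) ⊇ {b,d}; new: +{b,d}
  B→C c: FOLLOW(C) ⊇ FIRST(c) = {c}; new: +{c}
  S→A c: FOLLOW(A) ⊇ FIRST(c) = {c}; new: +{c}
  S→b C: FOLLOW(C) ⊇ FOLLOW(S) ⊇ {$}; new: +{$}
  S→d B: FOLLOW(B) ⊇ FOLLOW(S) ⊇ {$}; new: +{$}
  S: {$}  A: {c}  B: {$,b,d}  C: {$,b,c,d}
iter 2:
  A→d S: FOLLOW(S) ⊇ FOLLOW(A) ⊇ {c}; new: +{c}
  S→d B: FOLLOW(B) ⊇ FOLLOW(S) ⊇ {$,c}; new: +{c}
  S: {$,c}  A: {c}  B: {$,b,c,d}  C: {$,b,c,d}
iter 3: — fixpoint
  S: {$,c}  A: {c}  B: {$,b,c,d}  C: {$,b,c,d}

FOLLOW(A) = ["c"]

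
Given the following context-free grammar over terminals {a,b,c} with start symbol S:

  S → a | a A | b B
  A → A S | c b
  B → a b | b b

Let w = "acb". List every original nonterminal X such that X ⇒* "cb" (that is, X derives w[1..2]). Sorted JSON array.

Convert to CNF:
  S -> T1 B | T2 A | a
  A -> A S | T0 T1
  B -> T1 T1 | T2 T1
  T0 -> c
  T1 -> b
  T2 -> a

CYK table (by increasing span) (cells [i..j] with 1 ≤ i ≤ j ≤ 2 only):
  T[1,1] 'c' = {T0}  orig:{}
  T[2,2] 'b' = {T1}  orig:{}
  T[1,2] 'cb' = {A}

Original NTs in T[1,2] deriving "cb": ["A"]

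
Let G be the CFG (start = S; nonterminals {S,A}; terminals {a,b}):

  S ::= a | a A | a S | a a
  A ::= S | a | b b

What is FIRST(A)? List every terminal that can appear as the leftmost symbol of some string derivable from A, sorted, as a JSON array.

Compute FIRST by fixpoint:
round 1:
  A via A→a: +{a}
  A via A→b b: +{b}
  S via S→a: +{a}
  FIRST(S)={a}  FIRST(A)={a,b}
round 2: (no change)
  FIRST(S)={a}  FIRST(A)={a,b}

FIRST(A) = ["a", "b"]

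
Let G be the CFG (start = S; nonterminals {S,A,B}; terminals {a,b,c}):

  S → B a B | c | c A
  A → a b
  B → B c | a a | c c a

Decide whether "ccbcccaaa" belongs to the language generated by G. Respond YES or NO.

CNF form of G:
  S -> B X4 | T2 A | c
  A -> T0 T1
  B -> B T2 | T0 T0 | T2 X3
  T0 -> a
  T1 -> b
  T2 -> c
  X3 -> T2 T0
  X4 -> T0 B

Fill CYK table bottom-up:
  [0..0]={S,T2}  "c"  orig:{S}
  [1..1]={S,T2}  "c"  orig:{S}
  [2..2]={T1}  "b"  orig:{}
  [3..3]={S,T2}  "c"  orig:{S}
  [4..4]={S,T2}  "c"  orig:{S}
  [5..5]={S,T2}  "c"  orig:{S}
  [6..6]={T0}  "a"  orig:{}
  [7..7]={T0}  "a"  orig:{}
  [8..8]={T0}  "a"  orig:{}
  [0..1]=∅  "cc"
  [1..2]=∅  "cb"
  [2..3]=∅  "bc"
  [3..4]=∅  "cc"
  [4..5]=∅  "cc"
  [5..6]={X3}  "ca"  orig:{}
  [6..7]={B}  "aa"
  [7..8]={B}  "aa"
  [0..2]=∅  "ccb"
  [1..3]=∅  "cbc"
  [2..4]=∅  "bcc"
  [3..5]=∅  "ccc"
  [4..6]={B}  "cca"
  [5..7]=∅  "caa"
  [6..8]={X4}  "aaa"  orig:{}
  [0..3]=∅  "ccbc"
  [1..4]=∅  "cbcc"
  [2..5]=∅  "bccc"
  [3..6]=∅  "ccca"
  [4..7]=∅  "ccaa"
  [5..8]=∅  "caaa"
  [0..4]=∅  "ccbcc"
  [1..5]=∅  "cbccc"
  [2..6]=∅  "bccca"
  [3..7]=∅  "cccaa"
  [4..8]=∅  "ccaaa"
  [0..5]=∅  "ccbccc"
  [1..6]=∅  "cbccca"
  [2..7]=∅  "bcccaa"
  [3..8]=∅  "cccaaa"
  [0..6]=∅  "ccbccca"
  [1..7]=∅  "cbcccaa"
  [2..8]=∅  "bcccaaa"
  [0..7]=∅  "ccbcccaa"
  [1..8]=∅  "cbcccaaa"
  [0..8]=∅  "ccbcccaaa"

S ∉ T[0,8] ⇒ NO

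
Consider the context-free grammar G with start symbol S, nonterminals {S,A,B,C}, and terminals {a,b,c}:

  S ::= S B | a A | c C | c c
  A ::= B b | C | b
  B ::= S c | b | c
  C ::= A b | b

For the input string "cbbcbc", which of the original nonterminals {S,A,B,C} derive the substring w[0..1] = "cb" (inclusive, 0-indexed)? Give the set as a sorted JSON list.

CNF form of G:
  S -> S B | T1 C | T1 T1 | T2 A
  A -> A T0 | B T0 | b
  B -> S T1 | b | c
  C -> A T0 | b
  T0 -> b
  T1 -> c
  T2 -> a

CYK fill (cells [i..j] with 0 ≤ i ≤ j ≤ 1 only):
  [0..0]={B,T1}  "c"  orig:{B}
  [1..1]={A,B,C,T0}  "b"  orig:{A,B,C}
  [0..1]={A,S}  "cb"

Original NTs in T[0,1] deriving "cb": ["A", "S"]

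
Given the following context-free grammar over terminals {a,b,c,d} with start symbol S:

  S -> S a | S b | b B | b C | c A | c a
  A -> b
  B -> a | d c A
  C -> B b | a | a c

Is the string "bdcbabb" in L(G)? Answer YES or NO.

CNF form of G:
  S -> S T2 | S T3 | T1 A | T1 T3 | T2 B | T2 C
  A -> b
  B -> T0 X4 | a
  C -> B T2 | T3 T1 | a
  T0 -> d
  T1 -> c
  T2 -> b
  T3 -> a
  X4 -> T1 A

Fill CYK table bottom-up:
  cell(0,0) b: {A,T2}  orig:{A}
  cell(1,1) d: {T0}  orig:{}
  cell(2,2) c: {T1}  orig:{}
  cell(3,3) b: {A,T2}  orig:{A}
  cell(4,4) a: {B,C,T3}  orig:{B,C}
  cell(5,5) b: {A,T2}  orig:{A}
  cell(6,6) b: {A,T2}  orig:{A}
  cell(0,1) bd: ∅
  cell(1,2) dc: ∅
  cell(2,3) cb: {S,X4}  orig:{S}
  cell(3,4) ba: {S}
  cell(4,5) ab: {C}
  cell(5,6) bb: ∅
  cell(0,2) bdc: ∅
  cell(1,3) dcb: {B}
  cell(2,4) cba: {S}
  cell(3,5) bab: {S}
  cell(4,6) abb: ∅
  cell(0,3) bdcb: {S}
  cell(1,4) dcba: ∅
  cell(2,5) cbab: {S}
  cell(3,6) babb: {S}
  cell(0,4) bdcba: {S}
  cell(1,5) dcbab: ∅
  cell(2,6) cbabb: {S}
  cell(0,5) bdcbab: {S}
  cell(1,6) dcbabb: ∅
  cell(0,6) bdcbabb: {S}

S ∈ T[0,6] ⇒ YES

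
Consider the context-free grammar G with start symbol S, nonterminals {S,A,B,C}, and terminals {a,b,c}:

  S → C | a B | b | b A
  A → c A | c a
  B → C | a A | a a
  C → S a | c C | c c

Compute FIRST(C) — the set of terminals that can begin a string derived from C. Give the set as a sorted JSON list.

FIRST sets, iterate to fixpoint:
[1]
  A via A→c A: +{c}
  B via B→a A: +{a}
  C via C→c C: +{c}
  S via S→C: +{c}
  S via S→a B: +{a}
  S via S→b: +{b}
  FIRST(S)={a,b,c}  FIRST(A)={c}  FIRST(B)={a}  FIRST(C)={c}
[2]
  B via B→C: +{c}
  C via C→S a: +{a,b}
  FIRST(S)={a,b,c}  FIRST(A)={c}  FIRST(B)={a,c}  FIRST(C)={a,b,c}
[3]
  B via B→C: +{b}
  FIRST(S)={a,b,c}  FIRST(A)={c}  FIRST(B)={a,b,c}  FIRST(C)={a,b,c}
[4] — fixpoint
  FIRST(S)={a,b,c}  FIRST(A)={c}  FIRST(B)={a,b,c}  FIRST(C)={a,b,c}

FIRST(C) = ["a", "b", "c"]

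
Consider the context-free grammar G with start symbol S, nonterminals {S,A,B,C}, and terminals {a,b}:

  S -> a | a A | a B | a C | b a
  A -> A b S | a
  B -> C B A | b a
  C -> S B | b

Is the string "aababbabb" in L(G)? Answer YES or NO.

CNF form of G:
  S -> T0 T1 | T1 A | T1 B | T1 C | a
  A -> A X2 | a
  B -> C X3 | T0 T1
  C -> S B | b
  T0 -> b
  T1 -> a
  X2 -> T0 S
  X3 -> B A

CYK table (by increasing span):
  [0..0]={A,S,T1}  "a"  orig:{A,S}
  [1..1]={A,S,T1}  "a"  orig:{A,S}
  [2..2]={C,T0}  "b"  orig:{C}
  [3..3]={A,S,T1}  "a"  orig:{A,S}
  [4..4]={C,T0}  "b"  orig:{C}
  [5..5]={C,T0}  "b"  orig:{C}
  [6..6]={A,S,T1}  "a"  orig:{A,S}
  [7..7]={C,T0}  "b"  orig:{C}
  [8..8]={C,T0}  "b"  orig:{C}
  [0..1]={S}  "aa"
  [1..2]={S}  "ab"
  [2..3]={B,S,X2}  "ba"  orig:{B,S}
  [3..4]={S}  "ab"
  [4..5]=∅  "bb"
  [5..6]={B,S,X2}  "ba"  orig:{B,S}
  [6..7]={S}  "ab"
  [7..8]=∅  "bb"
  [0..2]=∅  "aab"
  [1..3]={A,C,S}  "aba"
  [2..4]={X2}  "bab"  orig:{}
  [3..5]=∅  "abb"
  [4..6]={X2}  "bba"  orig:{}
  [5..7]={X2}  "bab"  orig:{}
  [6..8]=∅  "abb"
  [0..3]={C,S}  "aaba"
  [1..4]={A}  "abab"
  [2..5]=∅  "babb"
  [3..6]={A,C}  "abba"
  [4..7]=∅  "bbab"
  [5..8]=∅  "babb"
  [0..4]={S}  "aabab"
  [1..5]=∅  "ababb"
  [2..6]=∅  "babba"
  [3..7]=∅  "abbab"
  [4..8]=∅  "bbabb"
  [0..5]=∅  "aababb"
  [1..6]={A}  "ababba"
  [2..7]=∅  "babbab"
  [3..8]=∅  "abbabb"
  [0..6]={C,S}  "aababba"
  [1..7]={A}  "ababbab"
  [2..8]=∅  "babbabb"
  [0..7]={S}  "aababbab"
  [1..8]=∅  "ababbabb"
  [0..8]=∅  "aababbabb"

S ∉ T[0,8] ⇒ NO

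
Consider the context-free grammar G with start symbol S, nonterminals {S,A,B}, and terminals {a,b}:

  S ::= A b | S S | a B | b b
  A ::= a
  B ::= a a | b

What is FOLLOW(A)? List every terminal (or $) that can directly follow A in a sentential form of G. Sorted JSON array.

Compute FIRST by fixpoint:
pass 1:
  A via A→a: +{a}
  B via B→a a: +{a}
  B via B→b: +{b}
  S via S→A b: +{a}
  S via S→b b: +{b}
  FIRST(S)={a,b}  FIRST(A)={a}  FIRST(B)={a,b}
pass 2: (stable)
  FIRST(S)={a,b}  FIRST(A)={a}  FIRST(B)={a,b}

Compute FOLLOW by fixpoint:
seed FOLLOW(S) with $
round 1:
  S→A b: FOLLOW(A) ⊇ FIRST(b) = {b}; new: +{b}
  S→S S: FOLLOW(S) ⊇ FIRST(S) = {a,b}; new: +{a,b}
  S→a B: FOLLOW(B) ⊇ FOLLOW(S) ⊇ {$,a,b}; new: +{$,a,b}
  FOLLOW(S)={$,a,b}  FOLLOW(A)={b}  FOLLOW(B)={$,a,b}
round 2: (stable)
  FOLLOW(S)={$,a,b}  FOLLOW(A)={b}  FOLLOW(B)={$,a,b}

FOLLOW(A) = ["b"]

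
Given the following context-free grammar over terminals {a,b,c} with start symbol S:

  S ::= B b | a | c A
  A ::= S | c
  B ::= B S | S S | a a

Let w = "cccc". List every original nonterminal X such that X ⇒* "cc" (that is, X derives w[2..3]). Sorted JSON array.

CNF form of G:
  S -> B T0 | T1 A | a
  A -> B T0 | T1 A | a | c
  B -> B S | S S | T2 T2
  T0 -> b
  T1 -> c
  T2 -> a

CYK table (by increasing span) (cells [i..j] with 2 ≤ i ≤ j ≤ 3 only):
  cell(2,2) c: {A,T1}  orig:{A}
  cell(3,3) c: {A,T1}  orig:{A}
  cell(2,3) cc: {A,S}

Original NTs in T[2,3] deriving "cc": ["A", "S"]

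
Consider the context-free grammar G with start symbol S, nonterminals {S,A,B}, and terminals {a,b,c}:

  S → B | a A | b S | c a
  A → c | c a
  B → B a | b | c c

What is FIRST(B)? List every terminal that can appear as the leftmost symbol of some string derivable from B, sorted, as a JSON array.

FIRST sets, iterate to fixpoint:
pass 1:
  A via A→c: +{c}
  B via B→b: +{b}
  B via B→c c: +{c}
  S via S→B: +{b,c}
  S via S→a A: +{a}
  FIRST(S)={a,b,c}  FIRST(A)={c}  FIRST(B)={b,c}
pass 2: — fixpoint
  FIRST(S)={a,b,c}  FIRST(A)={c}  FIRST(B)={b,c}

FIRST(B) = ["b", "c"]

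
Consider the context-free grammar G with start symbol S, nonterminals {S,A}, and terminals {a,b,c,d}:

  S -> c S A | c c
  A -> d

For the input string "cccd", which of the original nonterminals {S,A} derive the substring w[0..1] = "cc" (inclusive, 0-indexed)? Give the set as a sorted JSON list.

Convert to CNF:
  S -> T0 T0 | T0 X1
  A -> d
  T0 -> c
  X1 -> S A

Fill CYK table bottom-up, restricted to cells inside w[0..1]:
  T[0,0] 'c' = {T0}  orig:{}
  T[1,1] 'c' = {T0}  orig:{}
  T[0,1] 'cc' = {S}

Original NTs in T[0,1] deriving "cc": ["S"]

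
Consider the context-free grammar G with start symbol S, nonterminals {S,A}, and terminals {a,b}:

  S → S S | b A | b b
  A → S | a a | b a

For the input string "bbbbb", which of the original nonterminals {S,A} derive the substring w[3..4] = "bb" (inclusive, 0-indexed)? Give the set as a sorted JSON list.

CNF form of G:
  S -> S S | T1 A | T1 T1
  A -> S S | T0 T0 | T1 A | T1 T0 | T1 T1
  T0 -> a
  T1 -> b

Fill CYK table bottom-up — only the sub-triangle for w[3..4]:
  T[3,3] 'b' = {T1}  orig:{}
  T[4,4] 'b' = {T1}  orig:{}
  T[3,4] 'bb' = {A,S}

Original NTs in T[3,4] deriving "bb": ["A", "S"]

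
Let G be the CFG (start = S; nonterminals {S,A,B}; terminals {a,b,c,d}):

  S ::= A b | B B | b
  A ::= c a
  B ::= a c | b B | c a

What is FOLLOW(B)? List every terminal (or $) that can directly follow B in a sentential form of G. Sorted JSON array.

FIRST sets, iterate to fixpoint:
pass 1:
  A via A→c a: +{c}
  B via B→a c: +{a}
  B via B→b B: +{b}
  B via B→c a: +{c}
  S via S→A b: +{c}
  S via S→B B: +{a,b}
  FIRST[S]={a,b,c}  FIRST[A]={c}  FIRST[B]={a,b,c}
pass 2: done
  FIRST[S]={a,b,c}  FIRST[A]={c}  FIRST[B]={a,b,c}

Compute FOLLOW by fixpoint:
seed FOLLOW(S) with $
round 1:
  S→A b: FOLLOW(A) ⊇ FIRST(b) = {b}; new: +{b}
  S→B B: FOLLOW(B) ⊇ FIRST(B) = {a,b,c}; new: +{a,b,c}
  S→B B: FOLLOW(B) ⊇ FOLLOW(S) ⊇ {$}; new: +{$}
  FOLLOW[S]={$}  FOLLOW[A]={b}  FOLLOW[B]={$,a,b,c}
round 2: — fixpoint
  FOLLOW[S]={$}  FOLLOW[A]={b}  FOLLOW[B]={$,a,b,c}

FOLLOW(B) = ["$", "a", "b", "c"]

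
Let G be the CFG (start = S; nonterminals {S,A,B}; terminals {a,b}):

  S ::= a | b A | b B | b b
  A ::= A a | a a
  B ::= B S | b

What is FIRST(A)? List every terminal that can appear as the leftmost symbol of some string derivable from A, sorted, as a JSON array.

FIRST iteration:
pass 1:
  A via A→a a: +{a}
  B via B→b: +{b}
  S via S→a: +{a}
  S via S→b A: +{b}
  FIRST(S)={a,b}  FIRST(A)={a}  FIRST(B)={b}
pass 2: (no change)
  FIRST(S)={a,b}  FIRST(A)={a}  FIRST(B)={b}

FIRST(A) = ["a"]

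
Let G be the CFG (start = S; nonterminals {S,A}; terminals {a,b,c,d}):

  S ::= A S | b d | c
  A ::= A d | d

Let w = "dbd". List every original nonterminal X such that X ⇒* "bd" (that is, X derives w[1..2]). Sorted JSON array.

Convert to CNF:
  S -> A S | T1 T0 | c
  A -> A T0 | d
  T0 -> d
  T1 -> b

CYK table (by increasing span) — only the sub-triangle for w[1..2]:
  [1..1]={T1}  "b"  orig:{}
  [2..2]={A,T0}  "d"  orig:{A}
  [1..2]={S}  "bd"

Original NTs in T[1,2] deriving "bd": ["S"]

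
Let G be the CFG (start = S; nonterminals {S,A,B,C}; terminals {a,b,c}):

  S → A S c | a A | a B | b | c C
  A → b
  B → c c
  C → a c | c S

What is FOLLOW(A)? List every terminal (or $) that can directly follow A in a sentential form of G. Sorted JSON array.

Compute FIRST by fixpoint:
round 1:
  A via A→b: +{b}
  B via B→c c: +{c}
  C via C→a c: +{a}
  C via C→c S: +{c}
  S via S→A S c: +{b}
  S via S→a A: +{a}
  S via S→c C: +{c}
  FIRST[S]={a,b,c}  FIRST[A]={b}  FIRST[B]={c}  FIRST[C]={a,c}
round 2: (no change)
  FIRST[S]={a,b,c}  FIRST[A]={b}  FIRST[B]={c}  FIRST[C]={a,c}

FOLLOW iteration:
seed FOLLOW(S) with $
pass 1:
  S→A S c: FOLLOW(A) ⊇ FIRST(S) = {a,b,c}; new: +{a,b,c}
  S→A S c: FOLLOW(S) ⊇ FIRST(c) = {c}; new: +{c}
  S→a A: FOLLOW(A) ⊇ FOLLOW(S) ⊇ {$,c}; new: +{$}
  S→a B: FOLLOW(B) ⊇ FOLLOW(S) ⊇ {$,c}; new: +{$,c}
  S→c C: FOLLOW(C) ⊇ FOLLOW(S) ⊇ {$,c}; new: +{$,c}
  FOLLOW[S]={$,c}  FOLLOW[A]={$,a,b,c}  FOLLOW[B]={$,c}  FOLLOW[C]={$,c}
pass 2: (no change)
  FOLLOW[S]={$,c}  FOLLOW[A]={$,a,b,c}  FOLLOW[B]={$,c}  FOLLOW[C]={$,c}

FOLLOW(A) = ["$", "a", "b", "c"]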